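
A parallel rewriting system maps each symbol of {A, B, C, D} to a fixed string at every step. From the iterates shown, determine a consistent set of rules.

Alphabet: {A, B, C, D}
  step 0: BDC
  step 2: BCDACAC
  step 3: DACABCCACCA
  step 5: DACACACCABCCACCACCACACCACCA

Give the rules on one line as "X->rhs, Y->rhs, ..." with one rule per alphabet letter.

A->C, B->DA, C->CA, D->B

  step 2 ⇒ step 3: BCDACAC ⇒ DA·CA·B·C·CA·C·CA
    A ↦ C
    B ↦ DA
    C ↦ CA
    D ↦ B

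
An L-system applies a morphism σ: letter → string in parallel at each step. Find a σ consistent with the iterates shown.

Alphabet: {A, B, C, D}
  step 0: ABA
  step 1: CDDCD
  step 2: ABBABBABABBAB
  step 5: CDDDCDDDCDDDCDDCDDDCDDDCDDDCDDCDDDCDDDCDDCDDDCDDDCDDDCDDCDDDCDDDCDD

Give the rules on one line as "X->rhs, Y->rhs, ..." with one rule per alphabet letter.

A->CD, B->D, C->AB, D->BAB

  step 1 ⇒ step 2: CDDCD ⇒ AB·BAB·BAB·AB·BAB
    C ↦ AB
    D ↦ BAB
  step 0 ⇒ step 1: ABA ⇒ CD·D·CD
    A ↦ CD
  step 0 ⇒ step 1: ABA ⇒ CD·D·CD
    B ↦ D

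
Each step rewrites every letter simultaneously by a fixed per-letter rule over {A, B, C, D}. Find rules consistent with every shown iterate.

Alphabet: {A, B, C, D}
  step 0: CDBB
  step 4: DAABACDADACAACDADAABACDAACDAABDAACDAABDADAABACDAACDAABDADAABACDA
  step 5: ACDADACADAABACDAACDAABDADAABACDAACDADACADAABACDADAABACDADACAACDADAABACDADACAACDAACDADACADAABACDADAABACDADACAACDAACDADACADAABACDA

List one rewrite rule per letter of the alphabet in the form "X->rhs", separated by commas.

  step 4 ⇒ step 5: DAABACDADACAACDADAABACDAACDAABDAACDAABDADAABACDAACDAABDADAABACDA ⇒ AC·DA·DA·CA·DA·AB·AC·DA·AC·DA·AB·DA·DA·AB·AC·DA·AC·DA·DA·CA·DA·AB·AC·DA·DA·AB·AC·DA·DA·CA·AC·DA·DA·AB·AC·DA·DA·CA·AC·DA·AC·DA·DA·CA·DA·AB·AC·DA·DA·AB·AC·DA·DA·CA·AC·DA·AC·DA·DA·CA·DA·AB·AC·DA
    A ↦ DA
    B ↦ CA
    C ↦ AB
    D ↦ AC

A->DA, B->CA, C->AB, D->AC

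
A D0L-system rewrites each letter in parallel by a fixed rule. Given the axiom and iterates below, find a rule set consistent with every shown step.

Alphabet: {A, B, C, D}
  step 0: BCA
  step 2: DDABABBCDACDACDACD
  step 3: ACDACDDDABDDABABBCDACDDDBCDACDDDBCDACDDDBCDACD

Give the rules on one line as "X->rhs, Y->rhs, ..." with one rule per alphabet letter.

  step 2 ⇒ step 3: DDABABBCDACDACDACD ⇒ ACD·ACD·DD·AB·DD·AB·AB·BCD·ACD·DD·BCD·ACD·DD·BCD·ACD·DD·BCD·ACD
    A ↦ DD
    B ↦ AB
    C ↦ BCD
    D ↦ ACD

A->DD, B->AB, C->BCD, D->ACD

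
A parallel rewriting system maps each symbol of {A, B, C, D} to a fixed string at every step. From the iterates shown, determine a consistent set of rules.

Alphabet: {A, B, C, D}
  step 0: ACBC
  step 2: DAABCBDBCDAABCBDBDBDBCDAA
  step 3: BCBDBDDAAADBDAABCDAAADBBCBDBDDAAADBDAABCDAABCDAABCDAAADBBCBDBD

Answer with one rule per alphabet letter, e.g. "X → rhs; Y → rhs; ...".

  step 2 ⇒ step 3: DAABCBDBCDAABCBDBDBDBCDAA ⇒ BC·BD·BD·DAA·ADB·DAA·BC·DAA·ADB·BC·BD·BD·DAA·ADB·DAA·BC·DAA·BC·DAA·BC·DAA·ADB·BC·BD·BD
    A ↦ BD
    B ↦ DAA
    C ↦ ADB
    D ↦ BC

A->BD, B->DAA, C->ADB, D->BC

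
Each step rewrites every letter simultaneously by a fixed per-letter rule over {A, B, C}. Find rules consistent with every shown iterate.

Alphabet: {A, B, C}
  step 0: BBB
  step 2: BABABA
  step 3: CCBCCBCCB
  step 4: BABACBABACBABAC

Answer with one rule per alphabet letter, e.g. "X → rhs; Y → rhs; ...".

  step 3 ⇒ step 4: CCBCCBCCB ⇒ BA·BA·C·BA·BA·C·BA·BA·C
    B ↦ C
    C ↦ BA
  step 2 ⇒ step 3: BABABA ⇒ C·CB·C·CB·C·CB
    A ↦ CB

A->CB, B->C, C->BA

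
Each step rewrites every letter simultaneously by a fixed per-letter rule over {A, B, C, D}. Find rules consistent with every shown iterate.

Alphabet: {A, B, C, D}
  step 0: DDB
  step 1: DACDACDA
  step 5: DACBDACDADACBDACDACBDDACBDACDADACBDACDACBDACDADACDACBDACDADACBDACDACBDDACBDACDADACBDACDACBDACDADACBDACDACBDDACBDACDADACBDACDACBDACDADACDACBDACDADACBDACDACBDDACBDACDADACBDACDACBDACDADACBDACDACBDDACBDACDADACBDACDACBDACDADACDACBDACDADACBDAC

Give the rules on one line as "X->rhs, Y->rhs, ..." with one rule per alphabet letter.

A->BD, B->DA, C->AC, D->DAC

  step 0 ⇒ step 1: DDB ⇒ DAC·DAC·DA
    B ↦ DA
    D ↦ DAC
    A ↦ BD  (constrained at step 1)
    C ↦ AC  (constrained at step 1)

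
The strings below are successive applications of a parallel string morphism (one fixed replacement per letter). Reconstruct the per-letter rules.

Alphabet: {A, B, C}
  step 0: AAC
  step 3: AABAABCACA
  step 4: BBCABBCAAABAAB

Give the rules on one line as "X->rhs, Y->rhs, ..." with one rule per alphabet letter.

A->B, B->CA, C->AA

  step 3 ⇒ step 4: AABAABCACA ⇒ B·B·CA·B·B·CA·AA·B·AA·B
    A ↦ B
    B ↦ CA
    C ↦ AA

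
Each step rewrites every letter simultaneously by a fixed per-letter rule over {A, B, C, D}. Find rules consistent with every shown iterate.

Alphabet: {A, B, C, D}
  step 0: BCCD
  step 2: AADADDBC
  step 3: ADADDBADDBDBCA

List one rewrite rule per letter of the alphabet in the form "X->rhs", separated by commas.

  step 2 ⇒ step 3: AADADDBC ⇒ AD·AD·DB·AD·DB·DB·C·A
    A ↦ AD
    B ↦ C
    C ↦ A
    D ↦ DB

A->AD, B->C, C->A, D->DB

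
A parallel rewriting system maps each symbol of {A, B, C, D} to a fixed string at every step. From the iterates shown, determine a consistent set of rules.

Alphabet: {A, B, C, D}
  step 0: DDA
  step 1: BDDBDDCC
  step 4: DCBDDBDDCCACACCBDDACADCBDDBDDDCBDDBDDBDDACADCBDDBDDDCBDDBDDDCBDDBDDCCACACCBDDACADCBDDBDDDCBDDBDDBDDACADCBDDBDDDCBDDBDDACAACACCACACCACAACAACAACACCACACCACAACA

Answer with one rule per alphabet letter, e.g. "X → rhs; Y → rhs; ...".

A->CC, B->DC, C->ACA, D->BDD

  step 0 ⇒ step 1: DDA ⇒ BDD·BDD·CC
    A ↦ CC
    D ↦ BDD
    B ↦ DC  (constrained at step 1)
    C ↦ ACA  (constrained at step 1)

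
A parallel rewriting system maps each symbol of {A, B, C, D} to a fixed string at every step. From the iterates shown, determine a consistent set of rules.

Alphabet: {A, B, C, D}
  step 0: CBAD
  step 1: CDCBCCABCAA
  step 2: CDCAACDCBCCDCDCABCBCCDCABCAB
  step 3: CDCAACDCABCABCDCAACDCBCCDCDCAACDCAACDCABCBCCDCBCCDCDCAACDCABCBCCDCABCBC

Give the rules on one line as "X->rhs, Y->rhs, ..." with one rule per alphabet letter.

  step 2 ⇒ step 3: CDCAACDCBCCDCDCABCBCCDCABCAB ⇒ CD·CAA·CD·CAB·CAB·CD·CAA·CD·CBC·CD·CD·CAA·CD·CAA·CD·CAB·CBC·CD·CBC·CD·CD·CAA·CD·CAB·CBC·CD·CAB·CBC
    A ↦ CAB
    B ↦ CBC
    C ↦ CD
    D ↦ CAA

A->CAB, B->CBC, C->CD, D->CAA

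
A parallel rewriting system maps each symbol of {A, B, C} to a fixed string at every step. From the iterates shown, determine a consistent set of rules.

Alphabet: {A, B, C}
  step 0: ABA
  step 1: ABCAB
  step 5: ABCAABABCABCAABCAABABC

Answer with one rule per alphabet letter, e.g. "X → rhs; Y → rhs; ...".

  step 0 ⇒ step 1: ABA ⇒ AB·C·AB
    A ↦ AB
    B ↦ C
    C ↦ A  (constrained at step 1)

A->AB, B->C, C->A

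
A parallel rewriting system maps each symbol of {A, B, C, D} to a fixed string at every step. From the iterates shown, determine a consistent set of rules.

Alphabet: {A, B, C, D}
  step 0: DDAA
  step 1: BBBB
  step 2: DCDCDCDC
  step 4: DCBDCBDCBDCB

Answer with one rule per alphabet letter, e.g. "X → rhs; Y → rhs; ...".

A->B, B->DC, C->A, D->B

  step 1 ⇒ step 2: BBBB ⇒ DC·DC·DC·DC
    B ↦ DC
  step 0 ⇒ step 1: DDAA ⇒ B·B·B·B
    A ↦ B
    C ↦ A  (constrained at step 2)
  step 0 ⇒ step 1: DDAA ⇒ B·B·B·B
    D ↦ B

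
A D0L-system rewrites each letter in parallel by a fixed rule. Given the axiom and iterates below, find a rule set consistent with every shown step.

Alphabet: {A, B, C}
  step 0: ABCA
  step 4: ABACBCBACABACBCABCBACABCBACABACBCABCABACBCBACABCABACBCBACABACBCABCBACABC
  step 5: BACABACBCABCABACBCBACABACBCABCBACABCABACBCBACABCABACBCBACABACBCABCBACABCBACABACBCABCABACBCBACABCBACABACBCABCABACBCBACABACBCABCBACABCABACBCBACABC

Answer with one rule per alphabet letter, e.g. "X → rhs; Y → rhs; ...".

  step 4 ⇒ step 5: ABACBCBACABACBCABCBACABCBACABACBCABCABACBCBACABCABACBCBACABACBCABCBACABC ⇒ BAC·A·BAC·BC·A·BC·A·BAC·BC·BAC·A·BAC·BC·A·BC·BAC·A·BC·A·BAC·BC·BAC·A·BC·A·BAC·BC·BAC·A·BAC·BC·A·BC·BAC·A·BC·BAC·A·BAC·BC·A·BC·A·BAC·BC·BAC·A·BC·BAC·A·BAC·BC·A·BC·A·BAC·BC·BAC·A·BAC·BC·A·BC·BAC·A·BC·A·BAC·BC·BAC·A·BC
    A ↦ BAC
    B ↦ A
    C ↦ BC

A->BAC, B->A, C->BC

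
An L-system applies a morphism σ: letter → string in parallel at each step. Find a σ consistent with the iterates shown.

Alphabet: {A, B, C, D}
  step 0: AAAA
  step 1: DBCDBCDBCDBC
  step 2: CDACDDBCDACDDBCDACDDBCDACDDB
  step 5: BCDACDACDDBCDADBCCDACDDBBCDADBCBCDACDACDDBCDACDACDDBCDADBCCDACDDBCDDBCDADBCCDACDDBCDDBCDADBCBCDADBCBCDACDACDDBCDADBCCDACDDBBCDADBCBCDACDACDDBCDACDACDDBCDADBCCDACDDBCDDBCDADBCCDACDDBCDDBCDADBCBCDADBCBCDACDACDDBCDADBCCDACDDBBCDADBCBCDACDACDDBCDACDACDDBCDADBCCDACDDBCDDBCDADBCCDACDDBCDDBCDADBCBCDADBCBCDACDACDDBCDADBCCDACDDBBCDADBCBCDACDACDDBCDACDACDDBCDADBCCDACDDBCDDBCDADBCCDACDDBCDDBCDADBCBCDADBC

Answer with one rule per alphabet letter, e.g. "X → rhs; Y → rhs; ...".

A->DBC, B->CDD, C->B, D->CDA

  step 1 ⇒ step 2: DBCDBCDBCDBC ⇒ CDA·CDD·B·CDA·CDD·B·CDA·CDD·B·CDA·CDD·B
    B ↦ CDD
    C ↦ B
    D ↦ CDA
  step 0 ⇒ step 1: AAAA ⇒ DBC·DBC·DBC·DBC
    A ↦ DBC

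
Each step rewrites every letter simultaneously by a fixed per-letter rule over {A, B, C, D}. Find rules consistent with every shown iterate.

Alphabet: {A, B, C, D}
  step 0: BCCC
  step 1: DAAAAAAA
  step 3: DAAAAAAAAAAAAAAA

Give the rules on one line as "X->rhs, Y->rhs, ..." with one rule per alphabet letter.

  step 0 ⇒ step 1: BCCC ⇒ DA·AA·AA·AA
    B ↦ DA
    C ↦ AA
    A ↦ C  (constrained at step 1)
    D ↦ B  (constrained at step 1)

A->C, B->DA, C->AA, D->B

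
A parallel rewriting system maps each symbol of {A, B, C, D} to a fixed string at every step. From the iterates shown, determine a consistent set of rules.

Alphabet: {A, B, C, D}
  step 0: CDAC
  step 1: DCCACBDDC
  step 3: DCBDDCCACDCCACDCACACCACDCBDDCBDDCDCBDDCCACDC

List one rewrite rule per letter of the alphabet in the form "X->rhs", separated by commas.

  step 0 ⇒ step 1: CDAC ⇒ DC·CAC·BD·DC
    A ↦ BD
    C ↦ DC
    D ↦ CAC
    B ↦ A  (constrained at step 1)

A->BD, B->A, C->DC, D->CAC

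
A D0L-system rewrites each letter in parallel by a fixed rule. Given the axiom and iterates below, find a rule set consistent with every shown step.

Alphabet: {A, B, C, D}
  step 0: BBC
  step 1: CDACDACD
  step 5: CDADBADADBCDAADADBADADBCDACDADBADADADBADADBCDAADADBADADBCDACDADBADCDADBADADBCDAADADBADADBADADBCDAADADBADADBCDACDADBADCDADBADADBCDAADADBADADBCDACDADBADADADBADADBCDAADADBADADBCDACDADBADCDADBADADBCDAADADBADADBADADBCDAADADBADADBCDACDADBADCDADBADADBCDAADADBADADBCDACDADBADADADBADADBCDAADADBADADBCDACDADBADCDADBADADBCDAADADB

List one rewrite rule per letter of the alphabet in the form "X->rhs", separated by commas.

  step 0 ⇒ step 1: BBC ⇒ CDA·CDA·CD
    B ↦ CDA
    C ↦ CD
    A ↦ AD  (constrained at step 1)
    D ↦ ADB  (constrained at step 1)

A->AD, B->CDA, C->CD, D->ADB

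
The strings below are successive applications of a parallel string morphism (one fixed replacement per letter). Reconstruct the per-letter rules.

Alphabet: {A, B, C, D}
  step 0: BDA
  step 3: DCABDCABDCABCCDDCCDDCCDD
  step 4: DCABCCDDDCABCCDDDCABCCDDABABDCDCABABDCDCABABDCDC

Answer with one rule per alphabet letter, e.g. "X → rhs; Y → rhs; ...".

A->CC, B->DD, C->AB, D->DC

  step 3 ⇒ step 4: DCABDCABDCABCCDDCCDDCCDD ⇒ DC·AB·CC·DD·DC·AB·CC·DD·DC·AB·CC·DD·AB·AB·DC·DC·AB·AB·DC·DC·AB·AB·DC·DC
    A ↦ CC
    B ↦ DD
    C ↦ AB
    D ↦ DC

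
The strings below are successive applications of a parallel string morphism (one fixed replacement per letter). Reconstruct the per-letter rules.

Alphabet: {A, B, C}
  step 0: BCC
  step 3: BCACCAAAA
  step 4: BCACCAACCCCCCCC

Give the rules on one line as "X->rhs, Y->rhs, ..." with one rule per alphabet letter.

A->CC, B->BC, C->A

  step 3 ⇒ step 4: BCACCAAAA ⇒ BC·A·CC·A·A·CC·CC·CC·CC
    A ↦ CC
    B ↦ BC
    C ↦ A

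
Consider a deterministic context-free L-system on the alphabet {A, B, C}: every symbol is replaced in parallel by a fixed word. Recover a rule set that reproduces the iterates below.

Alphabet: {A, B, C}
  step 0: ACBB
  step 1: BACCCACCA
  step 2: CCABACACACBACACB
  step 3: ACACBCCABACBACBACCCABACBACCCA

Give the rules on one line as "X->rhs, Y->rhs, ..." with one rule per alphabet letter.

  step 2 ⇒ step 3: CCABACACACBACACB ⇒ AC·AC·B·CCA·B·AC·B·AC·B·AC·CCA·B·AC·B·AC·CCA
    A ↦ B
    B ↦ CCA
    C ↦ AC

A->B, B->CCA, C->AC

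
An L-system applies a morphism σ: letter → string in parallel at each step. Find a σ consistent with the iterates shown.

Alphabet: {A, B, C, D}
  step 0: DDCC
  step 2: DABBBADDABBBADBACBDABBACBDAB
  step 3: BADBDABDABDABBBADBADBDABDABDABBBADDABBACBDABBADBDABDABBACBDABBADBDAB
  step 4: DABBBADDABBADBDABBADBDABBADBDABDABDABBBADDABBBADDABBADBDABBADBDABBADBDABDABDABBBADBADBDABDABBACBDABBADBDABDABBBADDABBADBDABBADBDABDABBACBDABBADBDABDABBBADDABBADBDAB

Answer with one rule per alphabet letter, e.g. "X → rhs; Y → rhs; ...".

A->B, B->DAB, C->ACB, D->BAD

  step 3 ⇒ step 4: BADBDABDABDABBBADBADBDABDABDABBBADDABBACBDABBADBDABDABBACBDABBADBDAB ⇒ DAB·B·BAD·DAB·BAD·B·DAB·BAD·B·DAB·BAD·B·DAB·DAB·DAB·B·BAD·DAB·B·BAD·DAB·BAD·B·DAB·BAD·B·DAB·BAD·B·DAB·DAB·DAB·B·BAD·BAD·B·DAB·DAB·B·ACB·DAB·BAD·B·DAB·DAB·B·BAD·DAB·BAD·B·DAB·BAD·B·DAB·DAB·B·ACB·DAB·BAD·B·DAB·DAB·B·BAD·DAB·BAD·B·DAB
    A ↦ B
    B ↦ DAB
    C ↦ ACB
    D ↦ BAD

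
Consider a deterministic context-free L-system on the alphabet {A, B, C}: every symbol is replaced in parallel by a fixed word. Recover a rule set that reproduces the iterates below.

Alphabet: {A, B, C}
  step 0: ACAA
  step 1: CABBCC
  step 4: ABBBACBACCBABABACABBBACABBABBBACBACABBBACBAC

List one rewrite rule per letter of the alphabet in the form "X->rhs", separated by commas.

A->C, B->BA, C->ABB

  step 0 ⇒ step 1: ACAA ⇒ C·ABB·C·C
    A ↦ C
    C ↦ ABB
    B ↦ BA  (constrained at step 1)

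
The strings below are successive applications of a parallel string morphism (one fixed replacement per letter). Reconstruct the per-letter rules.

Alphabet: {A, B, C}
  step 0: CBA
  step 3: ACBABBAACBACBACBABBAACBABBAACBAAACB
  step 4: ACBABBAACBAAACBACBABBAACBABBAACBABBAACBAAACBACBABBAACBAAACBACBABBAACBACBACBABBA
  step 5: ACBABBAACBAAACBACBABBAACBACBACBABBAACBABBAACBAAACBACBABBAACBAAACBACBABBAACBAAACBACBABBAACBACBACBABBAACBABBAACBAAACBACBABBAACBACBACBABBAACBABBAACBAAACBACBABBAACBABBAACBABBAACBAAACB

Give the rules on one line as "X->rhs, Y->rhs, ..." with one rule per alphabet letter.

A->ACB, B->A, C->ABB

  step 4 ⇒ step 5: ACBABBAACBAAACBACBABBAACBABBAACBABBAACBAAACBACBABBAACBAAACBACBABBAACBACBACBABBA ⇒ ACB·ABB·A·ACB·A·A·ACB·ACB·ABB·A·ACB·ACB·ACB·ABB·A·ACB·ABB·A·ACB·A·A·ACB·ACB·ABB·A·ACB·A·A·ACB·ACB·ABB·A·ACB·A·A·ACB·ACB·ABB·A·ACB·ACB·ACB·ABB·A·ACB·ABB·A·ACB·A·A·ACB·ACB·ABB·A·ACB·ACB·ACB·ABB·A·ACB·ABB·A·ACB·A·A·ACB·ACB·ABB·A·ACB·ABB·A·ACB·ABB·A·ACB·A·A·ACB
    A ↦ ACB
    B ↦ A
    C ↦ ABB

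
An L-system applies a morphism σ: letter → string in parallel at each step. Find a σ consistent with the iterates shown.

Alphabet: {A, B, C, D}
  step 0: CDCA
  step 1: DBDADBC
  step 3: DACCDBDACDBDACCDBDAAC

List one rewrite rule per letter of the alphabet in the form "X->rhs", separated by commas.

A->C, B->AC, C->DB, D->DA

  step 0 ⇒ step 1: CDCA ⇒ DB·DA·DB·C
    A ↦ C
    C ↦ DB
    D ↦ DA
    B ↦ AC  (constrained at step 1)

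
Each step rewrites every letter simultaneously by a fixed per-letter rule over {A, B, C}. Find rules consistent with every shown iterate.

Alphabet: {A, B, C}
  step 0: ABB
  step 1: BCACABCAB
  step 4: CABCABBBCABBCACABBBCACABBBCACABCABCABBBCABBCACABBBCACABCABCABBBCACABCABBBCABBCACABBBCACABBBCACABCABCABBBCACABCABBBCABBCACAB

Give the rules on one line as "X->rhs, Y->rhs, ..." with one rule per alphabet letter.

  step 0 ⇒ step 1: ABB ⇒ BCA·CAB·CAB
    A ↦ BCA
    B ↦ CAB
    C ↦ B  (constrained at step 1)

A->BCA, B->CAB, C->B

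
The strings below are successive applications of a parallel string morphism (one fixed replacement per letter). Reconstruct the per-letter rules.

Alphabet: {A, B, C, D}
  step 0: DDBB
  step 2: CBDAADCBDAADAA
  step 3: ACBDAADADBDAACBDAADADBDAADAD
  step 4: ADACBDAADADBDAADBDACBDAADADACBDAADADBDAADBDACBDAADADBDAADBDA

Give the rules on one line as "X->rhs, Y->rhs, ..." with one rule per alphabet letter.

  step 3 ⇒ step 4: ACBDAADADBDAACBDAADADBDAADAD ⇒ AD·A·C·BDA·AD·AD·BDA·AD·BDA·C·BDA·AD·AD·A·C·BDA·AD·AD·BDA·AD·BDA·C·BDA·AD·AD·BDA·AD·BDA
    A ↦ AD
    B ↦ C
    C ↦ A
    D ↦ BDA

A->AD, B->C, C->A, D->BDA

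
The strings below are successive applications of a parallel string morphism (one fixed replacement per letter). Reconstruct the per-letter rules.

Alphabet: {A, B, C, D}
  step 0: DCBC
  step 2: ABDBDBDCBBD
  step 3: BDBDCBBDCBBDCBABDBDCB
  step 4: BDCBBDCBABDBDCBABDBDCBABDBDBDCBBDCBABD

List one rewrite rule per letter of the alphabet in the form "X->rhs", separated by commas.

  step 3 ⇒ step 4: BDBDCBBDCBBDCBABDBDCB ⇒ BD·CB·BD·CB·A·BD·BD·CB·A·BD·BD·CB·A·BD·BD·BD·CB·BD·CB·A·BD
    A ↦ BD
    B ↦ BD
    C ↦ A
    D ↦ CB

A->BD, B->BD, C->A, D->CB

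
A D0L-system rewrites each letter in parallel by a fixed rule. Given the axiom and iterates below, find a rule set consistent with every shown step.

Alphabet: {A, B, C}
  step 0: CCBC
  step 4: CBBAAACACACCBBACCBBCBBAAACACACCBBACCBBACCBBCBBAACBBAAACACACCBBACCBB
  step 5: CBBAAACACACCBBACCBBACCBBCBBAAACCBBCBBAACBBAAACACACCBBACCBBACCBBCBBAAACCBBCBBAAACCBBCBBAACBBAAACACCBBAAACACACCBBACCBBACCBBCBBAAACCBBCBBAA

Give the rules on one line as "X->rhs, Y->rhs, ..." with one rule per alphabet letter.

A->AC, B->A, C->CBB

  step 4 ⇒ step 5: CBBAAACACACCBBACCBBCBBAAACACACCBBACCBBACCBBCBBAACBBAAACACACCBBACCBB ⇒ CBB·A·A·AC·AC·AC·CBB·AC·CBB·AC·CBB·CBB·A·A·AC·CBB·CBB·A·A·CBB·A·A·AC·AC·AC·CBB·AC·CBB·AC·CBB·CBB·A·A·AC·CBB·CBB·A·A·AC·CBB·CBB·A·A·CBB·A·A·AC·AC·CBB·A·A·AC·AC·AC·CBB·AC·CBB·AC·CBB·CBB·A·A·AC·CBB·CBB·A·A
    A ↦ AC
    B ↦ A
    C ↦ CBB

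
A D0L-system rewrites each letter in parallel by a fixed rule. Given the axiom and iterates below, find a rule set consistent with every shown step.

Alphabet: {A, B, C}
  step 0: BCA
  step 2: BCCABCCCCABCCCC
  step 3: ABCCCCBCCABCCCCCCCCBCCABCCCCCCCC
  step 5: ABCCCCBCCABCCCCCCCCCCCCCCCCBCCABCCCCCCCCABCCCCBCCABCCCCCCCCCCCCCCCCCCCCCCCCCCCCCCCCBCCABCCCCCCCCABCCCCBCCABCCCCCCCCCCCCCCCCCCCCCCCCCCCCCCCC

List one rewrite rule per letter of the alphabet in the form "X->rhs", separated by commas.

A->BCC, B->AB, C->CC

  step 2 ⇒ step 3: BCCABCCCCABCCCC ⇒ AB·CC·CC·BCC·AB·CC·CC·CC·CC·BCC·AB·CC·CC·CC·CC
    A ↦ BCC
    B ↦ AB
    C ↦ CC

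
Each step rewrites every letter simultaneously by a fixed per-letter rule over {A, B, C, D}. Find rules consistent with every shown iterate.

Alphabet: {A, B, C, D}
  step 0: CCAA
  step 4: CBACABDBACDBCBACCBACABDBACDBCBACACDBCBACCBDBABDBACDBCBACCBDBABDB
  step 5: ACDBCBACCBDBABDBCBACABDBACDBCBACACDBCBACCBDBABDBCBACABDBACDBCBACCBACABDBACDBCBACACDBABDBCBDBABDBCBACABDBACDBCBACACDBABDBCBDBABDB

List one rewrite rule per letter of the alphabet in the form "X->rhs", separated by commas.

A->CB, B->DB, C->AC, D->AB

  step 4 ⇒ step 5: CBACABDBACDBCBACCBACABDBACDBCBACACDBCBACCBDBABDBACDBCBACCBDBABDB ⇒ AC·DB·CB·AC·CB·DB·AB·DB·CB·AC·AB·DB·AC·DB·CB·AC·AC·DB·CB·AC·CB·DB·AB·DB·CB·AC·AB·DB·AC·DB·CB·AC·CB·AC·AB·DB·AC·DB·CB·AC·AC·DB·AB·DB·CB·DB·AB·DB·CB·AC·AB·DB·AC·DB·CB·AC·AC·DB·AB·DB·CB·DB·AB·DB
    A ↦ CB
    B ↦ DB
    C ↦ AC
    D ↦ AB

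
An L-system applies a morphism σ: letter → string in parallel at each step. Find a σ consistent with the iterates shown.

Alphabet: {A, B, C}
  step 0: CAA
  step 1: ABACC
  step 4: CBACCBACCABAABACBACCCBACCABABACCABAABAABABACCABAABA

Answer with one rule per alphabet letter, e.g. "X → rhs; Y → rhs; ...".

  step 0 ⇒ step 1: CAA ⇒ ABA·C·C
    A ↦ C
    C ↦ ABA
    B ↦ BAC  (constrained at step 1)

A->C, B->BAC, C->ABA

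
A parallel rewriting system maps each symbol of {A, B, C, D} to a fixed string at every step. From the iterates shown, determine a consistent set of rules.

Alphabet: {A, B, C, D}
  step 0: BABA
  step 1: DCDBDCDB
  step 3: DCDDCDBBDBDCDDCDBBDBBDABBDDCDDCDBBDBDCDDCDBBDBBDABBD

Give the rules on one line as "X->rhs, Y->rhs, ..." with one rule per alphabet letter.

  step 0 ⇒ step 1: BABA ⇒ DCD·B·DCD·B
    A ↦ B
    B ↦ DCD
    C ↦ A  (constrained at step 1)
    D ↦ BBD  (constrained at step 1)

A->B, B->DCD, C->A, D->BBD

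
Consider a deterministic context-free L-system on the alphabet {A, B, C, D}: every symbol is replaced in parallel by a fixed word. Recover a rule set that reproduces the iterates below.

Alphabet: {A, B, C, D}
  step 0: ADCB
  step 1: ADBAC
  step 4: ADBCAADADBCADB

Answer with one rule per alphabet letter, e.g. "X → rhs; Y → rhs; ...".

A->AD, B->C, C->A, D->B

  step 0 ⇒ step 1: ADCB ⇒ AD·B·A·C
    A ↦ AD
    B ↦ C
    C ↦ A
    D ↦ B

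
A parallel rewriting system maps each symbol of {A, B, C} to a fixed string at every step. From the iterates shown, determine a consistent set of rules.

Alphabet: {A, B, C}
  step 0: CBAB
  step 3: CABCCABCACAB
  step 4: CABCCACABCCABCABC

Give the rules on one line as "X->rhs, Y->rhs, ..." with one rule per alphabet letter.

A->B, B->C, C->CA

  step 3 ⇒ step 4: CABCCABCACAB ⇒ CA·B·C·CA·CA·B·C·CA·B·CA·B·C
    A ↦ B
    B ↦ C
    C ↦ CA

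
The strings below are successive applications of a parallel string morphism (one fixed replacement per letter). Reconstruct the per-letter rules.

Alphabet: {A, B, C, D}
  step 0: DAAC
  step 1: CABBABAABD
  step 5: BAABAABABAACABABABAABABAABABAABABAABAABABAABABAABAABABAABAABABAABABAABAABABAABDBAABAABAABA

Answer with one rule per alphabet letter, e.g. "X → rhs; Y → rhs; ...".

  step 0 ⇒ step 1: DAAC ⇒ CAB·BA·BA·ABD
    A ↦ BA
    C ↦ ABD
    D ↦ CAB
    B ↦ A  (constrained at step 1)

A->BA, B->A, C->ABD, D->CAB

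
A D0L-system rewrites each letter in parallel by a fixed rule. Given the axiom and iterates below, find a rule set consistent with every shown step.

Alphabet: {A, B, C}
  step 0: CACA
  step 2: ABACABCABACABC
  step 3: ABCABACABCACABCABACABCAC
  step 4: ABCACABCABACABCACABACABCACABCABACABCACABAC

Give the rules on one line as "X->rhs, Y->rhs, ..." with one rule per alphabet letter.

  step 3 ⇒ step 4: ABCABACABCACABCABACABCAC ⇒ AB·C·AC·AB·C·AB·AC·AB·C·AC·AB·AC·AB·C·AC·AB·C·AB·AC·AB·C·AC·AB·AC
    A ↦ AB
    B ↦ C
    C ↦ AC

A->AB, B->C, C->AC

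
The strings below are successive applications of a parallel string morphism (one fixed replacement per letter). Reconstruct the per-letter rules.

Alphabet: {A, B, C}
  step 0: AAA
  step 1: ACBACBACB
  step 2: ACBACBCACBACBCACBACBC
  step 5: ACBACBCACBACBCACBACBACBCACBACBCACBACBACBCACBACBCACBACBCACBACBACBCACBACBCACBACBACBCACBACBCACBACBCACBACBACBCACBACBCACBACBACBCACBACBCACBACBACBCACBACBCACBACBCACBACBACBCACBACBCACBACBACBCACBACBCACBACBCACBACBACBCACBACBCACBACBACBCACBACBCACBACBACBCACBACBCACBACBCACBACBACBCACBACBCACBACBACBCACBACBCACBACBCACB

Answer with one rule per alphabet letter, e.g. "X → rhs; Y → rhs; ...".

  step 1 ⇒ step 2: ACBACBACB ⇒ ACB·ACB·C·ACB·ACB·C·ACB·ACB·C
    A ↦ ACB
    B ↦ C
    C ↦ ACB

A->ACB, B->C, C->ACB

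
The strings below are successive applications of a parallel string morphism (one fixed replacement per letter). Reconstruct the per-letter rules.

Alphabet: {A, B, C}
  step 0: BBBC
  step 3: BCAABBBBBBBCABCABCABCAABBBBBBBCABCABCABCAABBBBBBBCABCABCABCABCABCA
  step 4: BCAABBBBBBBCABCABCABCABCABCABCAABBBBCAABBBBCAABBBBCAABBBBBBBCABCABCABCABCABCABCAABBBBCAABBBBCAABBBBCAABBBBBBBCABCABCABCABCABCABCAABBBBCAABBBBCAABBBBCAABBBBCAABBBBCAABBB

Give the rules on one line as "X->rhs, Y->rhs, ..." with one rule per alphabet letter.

A->BBB, B->BCA, C->A

  step 3 ⇒ step 4: BCAABBBBBBBCABCABCABCAABBBBBBBCABCABCABCAABBBBBBBCABCABCABCABCABCA ⇒ BCA·A·BBB·BBB·BCA·BCA·BCA·BCA·BCA·BCA·BCA·A·BBB·BCA·A·BBB·BCA·A·BBB·BCA·A·BBB·BBB·BCA·BCA·BCA·BCA·BCA·BCA·BCA·A·BBB·BCA·A·BBB·BCA·A·BBB·BCA·A·BBB·BBB·BCA·BCA·BCA·BCA·BCA·BCA·BCA·A·BBB·BCA·A·BBB·BCA·A·BBB·BCA·A·BBB·BCA·A·BBB·BCA·A·BBB
    A ↦ BBB
    B ↦ BCA
    C ↦ A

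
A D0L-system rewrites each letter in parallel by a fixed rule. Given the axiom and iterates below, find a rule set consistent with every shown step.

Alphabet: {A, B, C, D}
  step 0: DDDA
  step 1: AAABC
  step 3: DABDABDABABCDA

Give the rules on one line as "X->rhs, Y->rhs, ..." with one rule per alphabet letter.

A->BC, B->DA, C->B, D->A

  step 0 ⇒ step 1: DDDA ⇒ A·A·A·BC
    A ↦ BC
    D ↦ A
    B ↦ DA  (constrained at step 1)
    C ↦ B  (constrained at step 1)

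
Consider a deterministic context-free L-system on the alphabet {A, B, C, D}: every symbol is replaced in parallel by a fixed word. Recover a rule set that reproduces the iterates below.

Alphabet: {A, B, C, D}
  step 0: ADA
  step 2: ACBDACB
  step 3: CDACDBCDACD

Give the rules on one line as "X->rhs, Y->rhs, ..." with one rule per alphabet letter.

  step 2 ⇒ step 3: ACBDACB ⇒ CD·AC·D·B·CD·AC·D
    A ↦ CD
    B ↦ D
    C ↦ AC
    D ↦ B

A->CD, B->D, C->AC, D->B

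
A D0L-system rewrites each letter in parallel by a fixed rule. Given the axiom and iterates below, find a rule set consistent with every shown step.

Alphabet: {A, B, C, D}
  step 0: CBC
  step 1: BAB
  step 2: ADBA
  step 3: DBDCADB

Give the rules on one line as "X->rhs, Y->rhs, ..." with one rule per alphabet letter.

A->DB, B->A, C->B, D->DC

  step 2 ⇒ step 3: ADBA ⇒ DB·DC·A·DB
    A ↦ DB
    B ↦ A
    D ↦ DC
  step 0 ⇒ step 1: CBC ⇒ B·A·B
    C ↦ B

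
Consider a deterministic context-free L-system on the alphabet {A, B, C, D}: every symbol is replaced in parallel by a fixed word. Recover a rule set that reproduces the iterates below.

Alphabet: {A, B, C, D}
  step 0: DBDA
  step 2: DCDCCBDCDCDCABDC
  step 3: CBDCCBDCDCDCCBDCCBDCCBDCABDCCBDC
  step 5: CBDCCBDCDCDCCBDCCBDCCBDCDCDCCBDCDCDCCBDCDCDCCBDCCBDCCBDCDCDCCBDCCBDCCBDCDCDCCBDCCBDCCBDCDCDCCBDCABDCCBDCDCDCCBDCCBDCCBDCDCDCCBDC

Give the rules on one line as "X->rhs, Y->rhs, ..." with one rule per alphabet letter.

  step 2 ⇒ step 3: DCDCCBDCDCDCABDC ⇒ CB·DC·CB·DC·DC·DC·CB·DC·CB·DC·CB·DC·AB·DC·CB·DC
    A ↦ AB
    B ↦ DC
    C ↦ DC
    D ↦ CB

A->AB, B->DC, C->DC, D->CB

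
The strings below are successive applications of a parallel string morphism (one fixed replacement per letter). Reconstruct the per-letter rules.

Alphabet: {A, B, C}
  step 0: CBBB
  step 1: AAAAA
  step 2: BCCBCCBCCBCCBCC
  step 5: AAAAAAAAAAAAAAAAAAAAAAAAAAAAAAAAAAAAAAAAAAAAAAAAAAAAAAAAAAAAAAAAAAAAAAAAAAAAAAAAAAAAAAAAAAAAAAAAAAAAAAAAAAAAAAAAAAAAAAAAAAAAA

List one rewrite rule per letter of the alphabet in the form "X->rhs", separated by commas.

A->BCC, B->A, C->AA

  step 1 ⇒ step 2: AAAAA ⇒ BCC·BCC·BCC·BCC·BCC
    A ↦ BCC
  step 0 ⇒ step 1: CBBB ⇒ AA·A·A·A
    B ↦ A
  step 0 ⇒ step 1: CBBB ⇒ AA·A·A·A
    C ↦ AA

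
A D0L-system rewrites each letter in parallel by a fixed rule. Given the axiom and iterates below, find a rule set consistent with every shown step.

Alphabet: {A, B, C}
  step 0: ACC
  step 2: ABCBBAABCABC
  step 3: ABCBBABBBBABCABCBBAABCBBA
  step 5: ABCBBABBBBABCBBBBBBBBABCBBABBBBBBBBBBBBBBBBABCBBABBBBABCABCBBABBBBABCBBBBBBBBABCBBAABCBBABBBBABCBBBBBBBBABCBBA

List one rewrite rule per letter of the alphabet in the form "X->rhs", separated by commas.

A->ABC, B->BB, C->A

  step 2 ⇒ step 3: ABCBBAABCABC ⇒ ABC·BB·A·BB·BB·ABC·ABC·BB·A·ABC·BB·A
    A ↦ ABC
    B ↦ BB
    C ↦ A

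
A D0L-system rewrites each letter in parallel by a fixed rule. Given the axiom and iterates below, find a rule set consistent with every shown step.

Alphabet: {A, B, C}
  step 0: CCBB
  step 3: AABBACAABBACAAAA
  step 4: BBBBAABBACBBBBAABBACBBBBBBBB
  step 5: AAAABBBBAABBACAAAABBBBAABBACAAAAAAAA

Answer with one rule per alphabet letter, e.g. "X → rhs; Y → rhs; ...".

A->BB, B->A, C->AC

  step 4 ⇒ step 5: BBBBAABBACBBBBAABBACBBBBBBBB ⇒ A·A·A·A·BB·BB·A·A·BB·AC·A·A·A·A·BB·BB·A·A·BB·AC·A·A·A·A·A·A·A·A
    A ↦ BB
    B ↦ A
    C ↦ AC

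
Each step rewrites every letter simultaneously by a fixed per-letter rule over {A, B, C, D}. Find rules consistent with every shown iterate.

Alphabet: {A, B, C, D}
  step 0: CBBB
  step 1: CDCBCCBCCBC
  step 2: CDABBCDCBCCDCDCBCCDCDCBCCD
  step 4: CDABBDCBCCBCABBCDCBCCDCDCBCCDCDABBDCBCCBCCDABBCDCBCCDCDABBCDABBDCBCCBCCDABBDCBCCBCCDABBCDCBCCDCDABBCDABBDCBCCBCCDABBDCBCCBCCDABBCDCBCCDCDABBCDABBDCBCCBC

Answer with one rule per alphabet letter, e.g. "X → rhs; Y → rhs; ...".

A->D, B->CBC, C->CD, D->ABB

  step 1 ⇒ step 2: CDCBCCBCCBC ⇒ CD·ABB·CD·CBC·CD·CD·CBC·CD·CD·CBC·CD
    B ↦ CBC
    C ↦ CD
    D ↦ ABB
    A ↦ D  (constrained at step 2)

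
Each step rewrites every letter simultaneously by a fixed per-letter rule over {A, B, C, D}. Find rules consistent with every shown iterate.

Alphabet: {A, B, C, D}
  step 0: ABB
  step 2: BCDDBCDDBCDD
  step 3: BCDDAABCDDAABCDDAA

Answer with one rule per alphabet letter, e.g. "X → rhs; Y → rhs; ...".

  step 2 ⇒ step 3: BCDDBCDDBCDD ⇒ BC·DD·A·A·BC·DD·A·A·BC·DD·A·A
    B ↦ BC
    C ↦ DD
    D ↦ A
    A ↦ BC  (constrained at step 0)

A->BC, B->BC, C->DD, D->A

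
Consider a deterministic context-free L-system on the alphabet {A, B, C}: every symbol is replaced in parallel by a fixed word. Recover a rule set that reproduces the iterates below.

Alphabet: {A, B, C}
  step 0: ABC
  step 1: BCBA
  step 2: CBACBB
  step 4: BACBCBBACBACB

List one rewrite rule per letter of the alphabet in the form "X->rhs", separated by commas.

A->B, B->CB, C->A

  step 1 ⇒ step 2: BCBA ⇒ CB·A·CB·B
    A ↦ B
    B ↦ CB
    C ↦ A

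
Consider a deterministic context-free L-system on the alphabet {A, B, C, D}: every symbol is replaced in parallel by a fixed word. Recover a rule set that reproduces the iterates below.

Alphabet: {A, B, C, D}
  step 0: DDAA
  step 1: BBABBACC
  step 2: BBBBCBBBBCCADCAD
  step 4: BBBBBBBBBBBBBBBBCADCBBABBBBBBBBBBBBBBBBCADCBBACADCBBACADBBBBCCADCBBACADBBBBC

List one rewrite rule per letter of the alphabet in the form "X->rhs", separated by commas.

A->C, B->BB, C->CAD, D->BBA

  step 1 ⇒ step 2: BBABBACC ⇒ BB·BB·C·BB·BB·C·CAD·CAD
    A ↦ C
    B ↦ BB
    C ↦ CAD
  step 0 ⇒ step 1: DDAA ⇒ BBA·BBA·C·C
    D ↦ BBA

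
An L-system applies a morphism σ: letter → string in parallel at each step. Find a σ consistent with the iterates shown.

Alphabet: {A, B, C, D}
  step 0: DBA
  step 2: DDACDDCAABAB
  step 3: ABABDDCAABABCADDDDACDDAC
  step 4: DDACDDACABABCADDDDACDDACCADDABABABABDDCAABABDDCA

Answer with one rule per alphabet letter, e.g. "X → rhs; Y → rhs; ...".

A->DD, B->AC, C->CA, D->AB

  step 3 ⇒ step 4: ABABDDCAABABCADDDDACDDAC ⇒ DD·AC·DD·AC·AB·AB·CA·DD·DD·AC·DD·AC·CA·DD·AB·AB·AB·AB·DD·CA·AB·AB·DD·CA
    A ↦ DD
    B ↦ AC
    C ↦ CA
    D ↦ AB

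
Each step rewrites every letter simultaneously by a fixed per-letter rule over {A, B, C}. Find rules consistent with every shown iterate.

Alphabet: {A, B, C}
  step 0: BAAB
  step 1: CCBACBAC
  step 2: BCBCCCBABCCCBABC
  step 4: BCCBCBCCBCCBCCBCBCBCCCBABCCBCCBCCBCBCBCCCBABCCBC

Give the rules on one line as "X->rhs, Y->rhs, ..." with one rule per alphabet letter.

A->CBA, B->C, C->BC

  step 1 ⇒ step 2: CCBACBAC ⇒ BC·BC·C·CBA·BC·C·CBA·BC
    A ↦ CBA
    B ↦ C
    C ↦ BC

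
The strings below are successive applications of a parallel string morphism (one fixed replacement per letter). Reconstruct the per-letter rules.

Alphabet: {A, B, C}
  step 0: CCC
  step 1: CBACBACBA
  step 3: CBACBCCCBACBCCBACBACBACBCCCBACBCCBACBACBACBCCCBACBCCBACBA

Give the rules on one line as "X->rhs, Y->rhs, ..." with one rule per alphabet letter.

A->C, B->CBC, C->CBA

  step 0 ⇒ step 1: CCC ⇒ CBA·CBA·CBA
    C ↦ CBA
    A ↦ C  (constrained at step 1)
    B ↦ CBC  (constrained at step 1)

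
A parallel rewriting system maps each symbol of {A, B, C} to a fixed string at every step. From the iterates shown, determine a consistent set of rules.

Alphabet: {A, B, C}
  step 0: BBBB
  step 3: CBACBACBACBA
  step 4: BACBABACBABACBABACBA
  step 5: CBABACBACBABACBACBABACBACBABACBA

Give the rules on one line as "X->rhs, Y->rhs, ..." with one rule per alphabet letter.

A->BA, B->C, C->BA

  step 4 ⇒ step 5: BACBABACBABACBABACBA ⇒ C·BA·BA·C·BA·C·BA·BA·C·BA·C·BA·BA·C·BA·C·BA·BA·C·BA
    A ↦ BA
    B ↦ C
    C ↦ BA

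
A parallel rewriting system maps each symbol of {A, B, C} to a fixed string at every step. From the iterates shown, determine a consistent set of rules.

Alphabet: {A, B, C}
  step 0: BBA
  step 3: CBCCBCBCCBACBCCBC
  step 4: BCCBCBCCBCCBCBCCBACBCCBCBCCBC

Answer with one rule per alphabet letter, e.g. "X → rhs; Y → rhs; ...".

A->BAC, B->C, C->BC

  step 3 ⇒ step 4: CBCCBCBCCBACBCCBC ⇒ BC·C·BC·BC·C·BC·C·BC·BC·C·BAC·BC·C·BC·BC·C·BC
    A ↦ BAC
    B ↦ C
    C ↦ BC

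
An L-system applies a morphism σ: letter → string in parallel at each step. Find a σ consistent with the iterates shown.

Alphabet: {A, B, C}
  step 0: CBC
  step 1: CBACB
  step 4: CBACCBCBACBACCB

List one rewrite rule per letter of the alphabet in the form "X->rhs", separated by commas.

A->C, B->A, C->CB

  step 0 ⇒ step 1: CBC ⇒ CB·A·CB
    B ↦ A
    C ↦ CB
    A ↦ C  (constrained at step 1)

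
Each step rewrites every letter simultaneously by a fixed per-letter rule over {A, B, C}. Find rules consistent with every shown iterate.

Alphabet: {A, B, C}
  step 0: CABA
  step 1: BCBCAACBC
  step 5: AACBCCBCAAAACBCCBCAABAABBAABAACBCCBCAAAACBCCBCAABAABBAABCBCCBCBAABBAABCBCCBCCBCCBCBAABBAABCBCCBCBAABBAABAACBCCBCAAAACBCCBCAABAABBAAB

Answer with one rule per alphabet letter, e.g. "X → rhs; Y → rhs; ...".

  step 0 ⇒ step 1: CABA ⇒ B·CBC·AA·CBC
    A ↦ CBC
    B ↦ AA
    C ↦ B

A->CBC, B->AA, C->B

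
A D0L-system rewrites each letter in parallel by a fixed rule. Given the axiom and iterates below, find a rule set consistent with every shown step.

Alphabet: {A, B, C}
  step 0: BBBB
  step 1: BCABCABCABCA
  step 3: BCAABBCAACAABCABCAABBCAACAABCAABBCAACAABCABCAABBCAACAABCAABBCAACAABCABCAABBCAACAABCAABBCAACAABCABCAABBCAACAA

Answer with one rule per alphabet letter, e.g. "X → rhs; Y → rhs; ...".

  step 0 ⇒ step 1: BBBB ⇒ BCA·BCA·BCA·BCA
    B ↦ BCA
    A ↦ CAA  (constrained at step 1)
    C ↦ ABB  (constrained at step 1)

A->CAA, B->BCA, C->ABB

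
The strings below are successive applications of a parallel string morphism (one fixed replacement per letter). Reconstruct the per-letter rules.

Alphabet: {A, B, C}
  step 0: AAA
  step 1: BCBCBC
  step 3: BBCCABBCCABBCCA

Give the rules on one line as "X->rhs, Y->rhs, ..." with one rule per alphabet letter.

  step 0 ⇒ step 1: AAA ⇒ BC·BC·BC
    A ↦ BC
    B ↦ CA  (constrained at step 1)
    C ↦ B  (constrained at step 1)

A->BC, B->CA, C->B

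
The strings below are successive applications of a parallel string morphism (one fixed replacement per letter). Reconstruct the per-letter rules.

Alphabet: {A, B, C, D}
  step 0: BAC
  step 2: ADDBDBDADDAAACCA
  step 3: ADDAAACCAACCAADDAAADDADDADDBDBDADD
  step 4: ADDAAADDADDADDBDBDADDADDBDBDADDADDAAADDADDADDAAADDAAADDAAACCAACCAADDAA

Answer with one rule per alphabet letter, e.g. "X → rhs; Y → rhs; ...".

  step 3 ⇒ step 4: ADDAAACCAACCAADDAAADDADDADDBDBDADD ⇒ ADD·A·A·ADD·ADD·ADD·BD·BD·ADD·ADD·BD·BD·ADD·ADD·A·A·ADD·ADD·ADD·A·A·ADD·A·A·ADD·A·A·ACC·A·ACC·A·ADD·A·A
    A ↦ ADD
    B ↦ ACC
    C ↦ BD
    D ↦ A

A->ADD, B->ACC, C->BD, D->A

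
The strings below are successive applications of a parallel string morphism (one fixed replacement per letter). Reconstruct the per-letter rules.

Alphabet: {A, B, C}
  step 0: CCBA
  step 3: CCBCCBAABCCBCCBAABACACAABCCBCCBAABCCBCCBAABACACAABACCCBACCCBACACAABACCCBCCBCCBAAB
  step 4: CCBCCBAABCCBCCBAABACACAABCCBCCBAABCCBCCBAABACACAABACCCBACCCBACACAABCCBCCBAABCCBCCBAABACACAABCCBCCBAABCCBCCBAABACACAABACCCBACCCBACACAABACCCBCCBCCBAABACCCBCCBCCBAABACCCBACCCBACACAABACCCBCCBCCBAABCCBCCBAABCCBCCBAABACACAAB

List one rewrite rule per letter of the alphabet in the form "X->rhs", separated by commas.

A->AC, B->AAB, C->CCB

  step 3 ⇒ step 4: CCBCCBAABCCBCCBAABACACAABCCBCCBAABCCBCCBAABACACAABACCCBACCCBACACAABACCCBCCBCCBAAB ⇒ CCB·CCB·AAB·CCB·CCB·AAB·AC·AC·AAB·CCB·CCB·AAB·CCB·CCB·AAB·AC·AC·AAB·AC·CCB·AC·CCB·AC·AC·AAB·CCB·CCB·AAB·CCB·CCB·AAB·AC·AC·AAB·CCB·CCB·AAB·CCB·CCB·AAB·AC·AC·AAB·AC·CCB·AC·CCB·AC·AC·AAB·AC·CCB·CCB·CCB·AAB·AC·CCB·CCB·CCB·AAB·AC·CCB·AC·CCB·AC·AC·AAB·AC·CCB·CCB·CCB·AAB·CCB·CCB·AAB·CCB·CCB·AAB·AC·AC·AAB
    A ↦ AC
    B ↦ AAB
    C ↦ CCB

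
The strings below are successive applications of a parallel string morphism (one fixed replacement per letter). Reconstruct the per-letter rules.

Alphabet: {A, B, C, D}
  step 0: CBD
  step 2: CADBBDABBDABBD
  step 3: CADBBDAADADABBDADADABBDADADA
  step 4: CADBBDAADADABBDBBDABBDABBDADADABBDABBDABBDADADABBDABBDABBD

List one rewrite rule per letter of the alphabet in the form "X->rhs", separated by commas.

A->BBD, B->AD, C->CAD, D->A

  step 3 ⇒ step 4: CADBBDAADADABBDADADABBDADADA ⇒ CAD·BBD·A·AD·AD·A·BBD·BBD·A·BBD·A·BBD·AD·AD·A·BBD·A·BBD·A·BBD·AD·AD·A·BBD·A·BBD·A·BBD
    A ↦ BBD
    B ↦ AD
    C ↦ CAD
    D ↦ A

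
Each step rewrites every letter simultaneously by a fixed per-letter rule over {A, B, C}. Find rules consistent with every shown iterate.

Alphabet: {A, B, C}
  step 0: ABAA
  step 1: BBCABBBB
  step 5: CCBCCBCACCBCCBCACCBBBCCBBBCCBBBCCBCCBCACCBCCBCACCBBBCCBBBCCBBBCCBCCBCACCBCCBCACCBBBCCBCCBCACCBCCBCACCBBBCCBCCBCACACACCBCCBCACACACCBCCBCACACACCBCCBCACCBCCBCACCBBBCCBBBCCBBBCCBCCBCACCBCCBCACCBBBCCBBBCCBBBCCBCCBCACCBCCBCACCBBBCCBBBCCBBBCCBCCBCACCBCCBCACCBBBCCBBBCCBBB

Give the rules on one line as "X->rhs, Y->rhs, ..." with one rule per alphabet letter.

  step 0 ⇒ step 1: ABAA ⇒ BB·CA·BB·BB
    A ↦ BB
    B ↦ CA
    C ↦ CCB  (constrained at step 1)

A->BB, B->CA, C->CCB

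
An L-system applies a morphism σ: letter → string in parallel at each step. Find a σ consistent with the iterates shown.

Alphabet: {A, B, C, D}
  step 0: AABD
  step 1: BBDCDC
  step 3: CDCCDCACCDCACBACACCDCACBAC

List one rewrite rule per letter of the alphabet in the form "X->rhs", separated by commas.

  step 0 ⇒ step 1: AABD ⇒ B·B·D·CDC
    A ↦ B
    B ↦ D
    D ↦ CDC
    C ↦ AC  (constrained at step 1)

A->B, B->D, C->AC, D->CDC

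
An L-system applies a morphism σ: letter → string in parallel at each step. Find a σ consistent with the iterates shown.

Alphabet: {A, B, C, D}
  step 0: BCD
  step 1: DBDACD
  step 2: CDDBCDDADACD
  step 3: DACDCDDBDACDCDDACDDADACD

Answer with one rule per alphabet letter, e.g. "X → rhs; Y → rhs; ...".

  step 2 ⇒ step 3: CDDBCDDADACD ⇒ DA·CD·CD·DB·DA·CD·CD·DA·CD·DA·DA·CD
    A ↦ DA
    B ↦ DB
    C ↦ DA
    D ↦ CD

A->DA, B->DB, C->DA, D->CD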